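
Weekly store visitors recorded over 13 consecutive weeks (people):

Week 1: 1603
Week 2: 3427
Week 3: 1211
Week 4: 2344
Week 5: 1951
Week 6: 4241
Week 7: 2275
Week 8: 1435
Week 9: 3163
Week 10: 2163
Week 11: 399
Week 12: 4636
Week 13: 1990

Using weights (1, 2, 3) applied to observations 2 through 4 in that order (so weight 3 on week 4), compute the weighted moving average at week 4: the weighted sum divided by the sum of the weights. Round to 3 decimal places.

2146.833

Weighted sum: 1·3427 + 2·1211 + 3·2344 = 3427 + 2422 + 7032 = 12881
Weight total: 1 + 2 + 3 = 6
WMA = 12881 / 6 = 2146.833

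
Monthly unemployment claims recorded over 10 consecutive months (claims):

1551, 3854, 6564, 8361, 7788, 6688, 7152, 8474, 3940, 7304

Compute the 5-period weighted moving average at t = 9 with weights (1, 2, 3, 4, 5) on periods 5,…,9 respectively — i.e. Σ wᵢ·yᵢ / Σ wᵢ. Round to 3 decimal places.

Weighted sum: 1·7788 + 2·6688 + 3·7152 + 4·8474 + 5·3940 = 7788 + 13376 + 21456 + 33896 + 19700 = 96216
Weight total: 1 + 2 + 3 + 4 + 5 = 15
WMA = 96216 / 15 = 6414.400

6414.400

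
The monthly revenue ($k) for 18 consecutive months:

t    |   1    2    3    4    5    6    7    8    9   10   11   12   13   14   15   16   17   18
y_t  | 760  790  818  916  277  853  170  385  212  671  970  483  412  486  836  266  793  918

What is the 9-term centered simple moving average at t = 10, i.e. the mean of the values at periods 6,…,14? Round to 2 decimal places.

515.78

Sum of periods 6–14: 853 + 170 + 385 + 212 + 671 + 970 + 483 + 412 + 486 = 4642
Divide by 9: 4642 / 9 = 515.78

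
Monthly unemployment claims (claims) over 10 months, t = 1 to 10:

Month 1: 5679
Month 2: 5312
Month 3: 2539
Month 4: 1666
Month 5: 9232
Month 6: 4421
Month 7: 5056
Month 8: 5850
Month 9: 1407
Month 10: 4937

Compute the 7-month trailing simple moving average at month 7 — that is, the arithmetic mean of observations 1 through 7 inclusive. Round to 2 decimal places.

Sum of periods 1–7: 5679 + 5312 + 2539 + 1666 + 9232 + 4421 + 5056 = 33905
Divide by 7: 33905 / 7 = 4843.57

4843.57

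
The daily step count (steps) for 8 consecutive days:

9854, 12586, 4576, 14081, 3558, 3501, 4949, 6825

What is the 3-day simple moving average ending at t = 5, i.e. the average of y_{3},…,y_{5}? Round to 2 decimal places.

7405.00

Sum of periods 3–5: 4576 + 14081 + 3558 = 22215
Divide by 3: 22215 / 3 = 7405.00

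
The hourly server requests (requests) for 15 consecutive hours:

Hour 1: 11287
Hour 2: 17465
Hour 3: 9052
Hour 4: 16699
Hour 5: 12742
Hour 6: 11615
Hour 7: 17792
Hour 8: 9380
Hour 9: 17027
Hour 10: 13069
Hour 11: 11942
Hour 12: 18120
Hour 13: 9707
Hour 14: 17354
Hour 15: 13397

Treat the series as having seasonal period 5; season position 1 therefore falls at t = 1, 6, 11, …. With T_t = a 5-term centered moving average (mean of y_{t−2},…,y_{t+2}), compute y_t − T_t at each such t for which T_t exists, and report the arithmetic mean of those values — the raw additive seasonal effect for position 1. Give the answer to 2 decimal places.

-2030.80

Season position 1 occurs at t = 6, 11 (where T_t is defined).
t=6: T_6 = 13645.6000; y_6 − T_6 = 11615 − 13645.6000 = -2030.6000
t=11: T_11 = 13973.0000; y_11 − T_11 = 11942 − 13973.0000 = -2031.0000
Mean deviation: (-2030.6000 + -2031.0000) / 2 = -2030.80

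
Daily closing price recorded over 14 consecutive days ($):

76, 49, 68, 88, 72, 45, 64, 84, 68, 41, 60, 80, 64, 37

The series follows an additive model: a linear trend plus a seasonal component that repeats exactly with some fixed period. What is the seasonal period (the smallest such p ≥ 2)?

4

First differences y_{t+1} − y_t: -27, 19, 20, -16, -27, 19, 20, -16, -27, 19, …
The difference pattern repeats every 4 terms and not for any smaller step, so p = 4.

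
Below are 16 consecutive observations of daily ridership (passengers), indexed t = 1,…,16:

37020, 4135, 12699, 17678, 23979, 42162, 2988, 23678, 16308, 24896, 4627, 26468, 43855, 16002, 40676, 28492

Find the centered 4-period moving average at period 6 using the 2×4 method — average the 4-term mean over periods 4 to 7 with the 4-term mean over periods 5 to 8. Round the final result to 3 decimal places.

Sum over 4–7: 17678 + 23979 + 42162 + 2988 = 86807
Sum over 5–8: 23979 + 42162 + 2988 + 23678 = 92807
CMA at t=6 = (86807 + 92807) / (2·4) = 179614 / 8 = 22451.750

22451.750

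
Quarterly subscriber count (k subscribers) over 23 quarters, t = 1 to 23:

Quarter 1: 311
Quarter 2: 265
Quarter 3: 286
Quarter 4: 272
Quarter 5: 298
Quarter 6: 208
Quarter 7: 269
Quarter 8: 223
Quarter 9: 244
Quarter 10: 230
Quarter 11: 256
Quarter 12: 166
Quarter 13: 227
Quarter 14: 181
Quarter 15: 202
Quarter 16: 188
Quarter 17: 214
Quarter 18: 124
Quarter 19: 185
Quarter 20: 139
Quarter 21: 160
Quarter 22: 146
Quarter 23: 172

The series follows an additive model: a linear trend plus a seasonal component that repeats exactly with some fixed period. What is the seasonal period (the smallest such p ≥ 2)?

6

First differences y_{t+1} − y_t: -46, 21, -14, 26, -90, 61, -46, 21, -14, 26, -90, 61, -46, 21, …
The difference pattern repeats every 6 terms and not for any smaller step, so p = 6.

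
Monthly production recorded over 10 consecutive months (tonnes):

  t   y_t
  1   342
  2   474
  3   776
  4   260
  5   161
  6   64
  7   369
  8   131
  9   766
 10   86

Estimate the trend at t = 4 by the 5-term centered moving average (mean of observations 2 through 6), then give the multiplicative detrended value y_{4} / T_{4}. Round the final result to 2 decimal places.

Trend T_4 = (474 + 776 + 260 + 161 + 64) / 5 = 1735/5 = 347.0000
Ratio to trend: 260 / 347.0000 = 0.75

0.75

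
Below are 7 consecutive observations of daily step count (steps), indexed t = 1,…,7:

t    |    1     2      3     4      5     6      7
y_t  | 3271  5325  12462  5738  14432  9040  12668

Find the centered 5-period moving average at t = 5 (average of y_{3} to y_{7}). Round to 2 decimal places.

Sum of periods 3–7: 12462 + 5738 + 14432 + 9040 + 12668 = 54340
Divide by 5: 54340 / 5 = 10868.00

10868.00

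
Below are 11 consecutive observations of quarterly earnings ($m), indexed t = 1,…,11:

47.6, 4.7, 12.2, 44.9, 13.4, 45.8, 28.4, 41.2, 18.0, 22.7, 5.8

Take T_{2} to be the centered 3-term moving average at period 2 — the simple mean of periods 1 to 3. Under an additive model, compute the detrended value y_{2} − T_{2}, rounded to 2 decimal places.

-16.80

Trend T_2 = (47.6 + 4.7 + 12.2) / 3 = 64.5/3 = 21.5000
Detrended value: 4.7 − 21.5000 = -16.80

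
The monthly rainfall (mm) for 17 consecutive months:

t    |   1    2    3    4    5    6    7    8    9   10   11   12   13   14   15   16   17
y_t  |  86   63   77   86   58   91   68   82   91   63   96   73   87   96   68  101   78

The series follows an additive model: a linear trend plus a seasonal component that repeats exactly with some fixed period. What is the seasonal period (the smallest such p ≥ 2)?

First differences y_{t+1} − y_t: -23, 14, 9, -28, 33, -23, 14, 9, -28, 33, -23, 14, …
The difference pattern repeats every 5 terms and not for any smaller step, so p = 5.

5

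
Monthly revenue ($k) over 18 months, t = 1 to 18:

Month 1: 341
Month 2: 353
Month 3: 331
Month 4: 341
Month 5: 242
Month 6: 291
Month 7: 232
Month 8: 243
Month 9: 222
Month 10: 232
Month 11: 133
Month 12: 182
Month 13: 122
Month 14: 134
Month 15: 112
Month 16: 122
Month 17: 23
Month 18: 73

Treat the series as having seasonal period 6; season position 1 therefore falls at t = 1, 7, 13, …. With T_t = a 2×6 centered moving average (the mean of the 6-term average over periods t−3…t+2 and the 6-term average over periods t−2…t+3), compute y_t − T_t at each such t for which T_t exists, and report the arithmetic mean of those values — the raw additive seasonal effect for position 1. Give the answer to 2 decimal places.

-21.04

Season position 1 occurs at t = 7, 13 (where T_t is defined).
t=7: T_7 = 252.7500; y_7 − T_7 = 232 − 252.7500 = -20.7500
t=13: T_13 = 143.3333; y_13 − T_13 = 122 − 143.3333 = -21.3333
Mean deviation: (-20.7500 + -21.3333) / 2 = -21.04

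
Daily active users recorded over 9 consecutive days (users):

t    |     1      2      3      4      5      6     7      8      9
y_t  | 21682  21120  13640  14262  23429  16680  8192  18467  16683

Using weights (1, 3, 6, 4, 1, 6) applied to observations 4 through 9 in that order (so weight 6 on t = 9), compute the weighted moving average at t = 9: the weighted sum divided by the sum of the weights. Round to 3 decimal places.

Weighted sum: 1·14262 + 3·23429 + 6·16680 + 4·8192 + 1·18467 + 6·16683 = 14262 + 70287 + 100080 + 32768 + 18467 + 100098 = 335962
Weight total: 1 + 3 + 6 + 4 + 1 + 6 = 21
WMA = 335962 / 21 = 15998.190

15998.190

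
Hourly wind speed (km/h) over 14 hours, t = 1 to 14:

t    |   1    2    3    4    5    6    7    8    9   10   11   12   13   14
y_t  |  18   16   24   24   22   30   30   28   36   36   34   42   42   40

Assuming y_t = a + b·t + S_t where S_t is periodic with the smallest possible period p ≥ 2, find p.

3

First differences y_{t+1} − y_t: -2, 8, 0, -2, 8, 0, -2, 8, …
The difference pattern repeats every 3 terms and not for any smaller step, so p = 3.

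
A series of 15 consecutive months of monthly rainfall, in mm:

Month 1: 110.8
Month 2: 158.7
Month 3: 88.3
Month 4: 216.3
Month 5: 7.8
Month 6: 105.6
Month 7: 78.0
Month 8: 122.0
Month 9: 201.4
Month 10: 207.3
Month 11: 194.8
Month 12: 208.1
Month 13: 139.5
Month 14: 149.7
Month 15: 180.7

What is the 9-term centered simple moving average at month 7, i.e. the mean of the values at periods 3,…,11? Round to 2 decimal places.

Sum of periods 3–11: 88.3 + 216.3 + 7.8 + 105.6 + 78.0 + 122.0 + 201.4 + 207.3 + 194.8 = 1221.5
Divide by 9: 1221.5 / 9 = 135.72

135.72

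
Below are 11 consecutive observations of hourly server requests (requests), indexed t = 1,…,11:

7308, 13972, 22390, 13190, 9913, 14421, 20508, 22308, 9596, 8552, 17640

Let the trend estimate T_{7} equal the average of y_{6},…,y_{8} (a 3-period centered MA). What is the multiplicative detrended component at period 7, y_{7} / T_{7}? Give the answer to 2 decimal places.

Trend T_7 = (14421 + 20508 + 22308) / 3 = 57237/3 = 19079.0000
Ratio to trend: 20508 / 19079.0000 = 1.07

1.07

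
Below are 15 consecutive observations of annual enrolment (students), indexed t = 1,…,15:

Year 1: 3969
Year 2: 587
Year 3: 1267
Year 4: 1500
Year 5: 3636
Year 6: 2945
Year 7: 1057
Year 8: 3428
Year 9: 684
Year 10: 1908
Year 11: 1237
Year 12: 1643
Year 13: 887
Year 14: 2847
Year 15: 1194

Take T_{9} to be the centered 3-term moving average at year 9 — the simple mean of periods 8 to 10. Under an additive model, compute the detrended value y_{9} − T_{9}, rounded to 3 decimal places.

-1322.667

Trend T_9 = (3428 + 684 + 1908) / 3 = 6020/3 = 2006.66667
Detrended value: 684 − 2006.66667 = -1322.667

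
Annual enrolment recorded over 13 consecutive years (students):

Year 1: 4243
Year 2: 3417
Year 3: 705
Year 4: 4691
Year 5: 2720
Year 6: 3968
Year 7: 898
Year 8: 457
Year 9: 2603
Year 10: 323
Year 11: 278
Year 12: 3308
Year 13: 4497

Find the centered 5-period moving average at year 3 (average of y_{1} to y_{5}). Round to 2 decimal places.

Sum of periods 1–5: 4243 + 3417 + 705 + 4691 + 2720 = 15776
Divide by 5: 15776 / 5 = 3155.20

3155.20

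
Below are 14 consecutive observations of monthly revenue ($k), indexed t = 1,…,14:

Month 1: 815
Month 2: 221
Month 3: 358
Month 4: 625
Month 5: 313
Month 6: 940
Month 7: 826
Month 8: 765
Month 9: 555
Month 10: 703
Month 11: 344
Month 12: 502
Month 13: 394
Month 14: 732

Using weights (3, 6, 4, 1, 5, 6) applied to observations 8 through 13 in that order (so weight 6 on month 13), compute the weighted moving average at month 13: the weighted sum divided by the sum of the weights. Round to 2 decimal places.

Weighted sum: 3·765 + 6·555 + 4·703 + 1·344 + 5·502 + 6·394 = 2295 + 3330 + 2812 + 344 + 2510 + 2364 = 13655
Weight total: 3 + 6 + 4 + 1 + 5 + 6 = 25
WMA = 13655 / 25 = 546.20

546.20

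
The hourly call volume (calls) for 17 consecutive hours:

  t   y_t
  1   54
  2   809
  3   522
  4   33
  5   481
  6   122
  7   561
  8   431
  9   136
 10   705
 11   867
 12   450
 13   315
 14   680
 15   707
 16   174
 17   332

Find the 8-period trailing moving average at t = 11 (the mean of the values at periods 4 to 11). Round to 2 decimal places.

417.00

Sum of periods 4–11: 33 + 481 + 122 + 561 + 431 + 136 + 705 + 867 = 3336
Divide by 8: 3336 / 8 = 417.00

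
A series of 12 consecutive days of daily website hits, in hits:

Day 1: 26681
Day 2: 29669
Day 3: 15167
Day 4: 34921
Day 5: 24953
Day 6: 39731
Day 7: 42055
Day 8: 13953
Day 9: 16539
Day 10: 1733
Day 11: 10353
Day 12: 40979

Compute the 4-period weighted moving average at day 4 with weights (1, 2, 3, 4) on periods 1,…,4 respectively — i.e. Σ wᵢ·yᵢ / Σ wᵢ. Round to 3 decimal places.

27120.400

Weighted sum: 1·26681 + 2·29669 + 3·15167 + 4·34921 = 26681 + 59338 + 45501 + 139684 = 271204
Weight total: 1 + 2 + 3 + 4 = 10
WMA = 271204 / 10 = 27120.400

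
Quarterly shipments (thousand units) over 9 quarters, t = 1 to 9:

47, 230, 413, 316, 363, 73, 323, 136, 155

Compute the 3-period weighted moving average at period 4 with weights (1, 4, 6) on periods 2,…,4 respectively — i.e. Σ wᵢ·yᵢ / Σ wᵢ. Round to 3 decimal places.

Weighted sum: 1·230 + 4·413 + 6·316 = 230 + 1652 + 1896 = 3778
Weight total: 1 + 4 + 6 = 11
WMA = 3778 / 11 = 343.455

343.455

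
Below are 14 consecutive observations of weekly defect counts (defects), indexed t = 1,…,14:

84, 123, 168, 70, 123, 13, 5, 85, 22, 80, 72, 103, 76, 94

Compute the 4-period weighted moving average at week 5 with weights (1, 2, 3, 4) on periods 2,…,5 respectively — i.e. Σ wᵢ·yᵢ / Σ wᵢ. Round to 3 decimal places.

116.100

Weighted sum: 1·123 + 2·168 + 3·70 + 4·123 = 123 + 336 + 210 + 492 = 1161
Weight total: 1 + 2 + 3 + 4 = 10
WMA = 1161 / 10 = 116.100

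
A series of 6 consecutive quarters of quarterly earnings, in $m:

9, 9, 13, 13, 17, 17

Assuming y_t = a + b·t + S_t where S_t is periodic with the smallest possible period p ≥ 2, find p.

First differences y_{t+1} − y_t: 0, 4, 0, 4, 0, …
The difference pattern repeats every 2 terms and not for any smaller step, so p = 2.

2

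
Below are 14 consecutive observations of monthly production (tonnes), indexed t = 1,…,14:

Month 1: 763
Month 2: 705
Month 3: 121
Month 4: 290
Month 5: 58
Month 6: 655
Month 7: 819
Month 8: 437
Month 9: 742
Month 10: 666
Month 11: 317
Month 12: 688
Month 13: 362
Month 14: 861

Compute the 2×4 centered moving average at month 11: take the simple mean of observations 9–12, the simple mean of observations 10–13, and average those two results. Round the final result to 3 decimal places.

Sum over 9–12: 742 + 666 + 317 + 688 = 2413
Sum over 10–13: 666 + 317 + 688 + 362 = 2033
CMA at t=11 = (2413 + 2033) / (2·4) = 4446 / 8 = 555.750

555.750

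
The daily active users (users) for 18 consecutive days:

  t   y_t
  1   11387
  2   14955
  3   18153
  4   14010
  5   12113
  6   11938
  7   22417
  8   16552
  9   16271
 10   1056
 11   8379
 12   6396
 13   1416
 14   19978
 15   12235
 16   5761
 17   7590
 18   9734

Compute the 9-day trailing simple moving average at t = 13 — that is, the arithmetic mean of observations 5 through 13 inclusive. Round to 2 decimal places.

Sum of periods 5–13: 12113 + 11938 + 22417 + 16552 + 16271 + 1056 + 8379 + 6396 + 1416 = 96538
Divide by 9: 96538 / 9 = 10726.44

10726.44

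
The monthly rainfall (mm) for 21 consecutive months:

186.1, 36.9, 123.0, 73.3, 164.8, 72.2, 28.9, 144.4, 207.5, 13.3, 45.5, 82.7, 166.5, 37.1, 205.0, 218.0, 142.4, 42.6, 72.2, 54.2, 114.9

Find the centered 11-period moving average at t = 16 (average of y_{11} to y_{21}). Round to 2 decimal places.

107.37

Sum of periods 11–21: 45.5 + 82.7 + 166.5 + 37.1 + 205.0 + 218.0 + 142.4 + 42.6 + 72.2 + 54.2 + 114.9 = 1181.1
Divide by 11: 1181.1 / 11 = 107.37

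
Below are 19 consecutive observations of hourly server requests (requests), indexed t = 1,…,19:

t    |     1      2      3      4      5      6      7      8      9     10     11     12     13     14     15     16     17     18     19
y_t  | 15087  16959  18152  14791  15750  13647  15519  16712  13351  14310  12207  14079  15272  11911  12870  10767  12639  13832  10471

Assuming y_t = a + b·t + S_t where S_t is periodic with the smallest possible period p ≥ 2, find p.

First differences y_{t+1} − y_t: 1872, 1193, -3361, 959, -2103, 1872, 1193, -3361, 959, -2103, 1872, 1193, …
The difference pattern repeats every 5 terms and not for any smaller step, so p = 5.

5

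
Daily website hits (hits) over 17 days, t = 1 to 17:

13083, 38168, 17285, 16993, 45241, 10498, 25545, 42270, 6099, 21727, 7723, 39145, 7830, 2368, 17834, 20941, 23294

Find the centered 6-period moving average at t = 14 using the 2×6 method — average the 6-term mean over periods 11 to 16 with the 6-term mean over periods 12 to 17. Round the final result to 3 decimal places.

Sum over 11–16: 7723 + 39145 + 7830 + 2368 + 17834 + 20941 = 95841
Sum over 12–17: 39145 + 7830 + 2368 + 17834 + 20941 + 23294 = 111412
CMA at t=14 = (95841 + 111412) / (2·6) = 207253 / 12 = 17271.083

17271.083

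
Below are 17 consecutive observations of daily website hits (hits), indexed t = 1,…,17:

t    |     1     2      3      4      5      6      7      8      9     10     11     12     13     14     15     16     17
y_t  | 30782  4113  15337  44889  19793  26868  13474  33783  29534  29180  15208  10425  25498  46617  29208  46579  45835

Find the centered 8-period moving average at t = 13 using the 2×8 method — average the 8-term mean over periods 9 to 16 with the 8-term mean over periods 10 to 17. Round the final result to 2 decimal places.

Sum over 9–16: 29534 + 29180 + 15208 + 10425 + 25498 + 46617 + 29208 + 46579 = 232249
Sum over 10–17: 29180 + 15208 + 10425 + 25498 + 46617 + 29208 + 46579 + 45835 = 248550
CMA at t=13 = (232249 + 248550) / (2·8) = 480799 / 16 = 30049.94

30049.94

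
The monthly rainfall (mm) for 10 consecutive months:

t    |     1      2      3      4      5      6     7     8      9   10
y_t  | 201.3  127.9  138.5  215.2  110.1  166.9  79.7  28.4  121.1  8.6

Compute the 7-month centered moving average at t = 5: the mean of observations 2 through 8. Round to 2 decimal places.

Sum of periods 2–8: 127.9 + 138.5 + 215.2 + 110.1 + 166.9 + 79.7 + 28.4 = 866.7
Divide by 7: 866.7 / 7 = 123.81

123.81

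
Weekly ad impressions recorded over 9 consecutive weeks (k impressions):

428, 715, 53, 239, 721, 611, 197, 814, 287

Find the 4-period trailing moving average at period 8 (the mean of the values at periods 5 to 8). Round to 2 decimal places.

585.75

Sum of periods 5–8: 721 + 611 + 197 + 814 = 2343
Divide by 4: 2343 / 4 = 585.75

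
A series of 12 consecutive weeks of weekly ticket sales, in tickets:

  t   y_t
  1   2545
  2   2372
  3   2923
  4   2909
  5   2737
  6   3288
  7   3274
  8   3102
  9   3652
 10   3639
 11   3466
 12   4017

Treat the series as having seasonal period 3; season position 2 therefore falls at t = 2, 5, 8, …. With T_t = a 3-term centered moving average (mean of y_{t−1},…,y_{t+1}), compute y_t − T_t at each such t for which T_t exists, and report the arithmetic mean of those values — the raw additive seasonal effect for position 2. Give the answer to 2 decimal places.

Season position 2 occurs at t = 2, 5, 8, 11 (where T_t is defined).
t=2: T_2 = 2613.3333; y_2 − T_2 = 2372 − 2613.3333 = -241.3333
t=5: T_5 = 2978.0000; y_5 − T_5 = 2737 − 2978.0000 = -241.0000
t=8: T_8 = 3342.6667; y_8 − T_8 = 3102 − 3342.6667 = -240.6667
t=11: T_11 = 3707.3333; y_11 − T_11 = 3466 − 3707.3333 = -241.3333
Mean deviation: (-241.3333 + -241.0000 + -240.6667 + -241.3333) / 4 = -241.08

-241.08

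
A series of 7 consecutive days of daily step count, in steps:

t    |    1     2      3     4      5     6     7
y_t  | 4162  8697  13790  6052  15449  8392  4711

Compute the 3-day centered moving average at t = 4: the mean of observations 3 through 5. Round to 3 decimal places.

11763.667

Sum of periods 3–5: 13790 + 6052 + 15449 = 35291
Divide by 3: 35291 / 3 = 11763.667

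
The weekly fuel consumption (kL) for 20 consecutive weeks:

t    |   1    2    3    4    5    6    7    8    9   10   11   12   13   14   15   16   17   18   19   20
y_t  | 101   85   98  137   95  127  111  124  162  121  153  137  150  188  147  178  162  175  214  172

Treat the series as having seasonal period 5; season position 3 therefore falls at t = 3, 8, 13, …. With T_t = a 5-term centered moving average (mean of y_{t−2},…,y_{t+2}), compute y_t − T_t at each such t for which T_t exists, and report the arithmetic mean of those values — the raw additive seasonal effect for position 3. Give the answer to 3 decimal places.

-5.100

Season position 3 occurs at t = 3, 8, 13, 18 (where T_t is defined).
t=3: T_3 = 103.20000; y_3 − T_3 = 98 − 103.20000 = -5.20000
t=8: T_8 = 129.00000; y_8 − T_8 = 124 − 129.00000 = -5.00000
t=13: T_13 = 155.00000; y_13 − T_13 = 150 − 155.00000 = -5.00000
t=18: T_18 = 180.20000; y_18 − T_18 = 175 − 180.20000 = -5.20000
Mean deviation: (-5.20000 + -5.00000 + -5.00000 + -5.20000) / 4 = -5.100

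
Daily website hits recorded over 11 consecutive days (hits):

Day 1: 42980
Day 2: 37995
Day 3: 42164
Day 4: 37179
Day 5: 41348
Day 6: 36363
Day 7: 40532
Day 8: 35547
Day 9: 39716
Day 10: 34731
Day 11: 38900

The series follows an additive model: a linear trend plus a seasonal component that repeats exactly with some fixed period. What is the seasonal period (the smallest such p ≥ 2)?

2

First differences y_{t+1} − y_t: -4985, 4169, -4985, 4169, -4985, 4169, …
The difference pattern repeats every 2 terms and not for any smaller step, so p = 2.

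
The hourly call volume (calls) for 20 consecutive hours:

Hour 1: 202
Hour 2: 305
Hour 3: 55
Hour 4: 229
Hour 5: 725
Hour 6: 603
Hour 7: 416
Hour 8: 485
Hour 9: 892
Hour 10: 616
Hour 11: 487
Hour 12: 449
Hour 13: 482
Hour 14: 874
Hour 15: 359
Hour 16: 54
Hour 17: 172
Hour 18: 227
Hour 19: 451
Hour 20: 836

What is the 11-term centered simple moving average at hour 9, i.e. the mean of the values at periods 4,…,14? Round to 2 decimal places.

568.91

Sum of periods 4–14: 229 + 725 + 603 + 416 + 485 + 892 + 616 + 487 + 449 + 482 + 874 = 6258
Divide by 11: 6258 / 11 = 568.91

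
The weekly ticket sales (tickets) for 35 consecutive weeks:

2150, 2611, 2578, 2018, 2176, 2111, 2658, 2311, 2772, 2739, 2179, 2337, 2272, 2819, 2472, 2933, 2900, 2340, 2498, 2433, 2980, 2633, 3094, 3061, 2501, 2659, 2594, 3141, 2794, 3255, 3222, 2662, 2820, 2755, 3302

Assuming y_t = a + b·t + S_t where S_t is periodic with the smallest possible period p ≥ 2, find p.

7

First differences y_{t+1} − y_t: 461, -33, -560, 158, -65, 547, -347, 461, -33, -560, 158, -65, 547, -347, 461, -33, …
The difference pattern repeats every 7 terms and not for any smaller step, so p = 7.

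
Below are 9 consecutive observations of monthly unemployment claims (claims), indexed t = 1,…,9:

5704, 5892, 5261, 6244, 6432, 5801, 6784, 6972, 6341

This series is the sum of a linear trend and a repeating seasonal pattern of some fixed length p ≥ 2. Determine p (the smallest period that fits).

3

First differences y_{t+1} − y_t: 188, -631, 983, 188, -631, 983, 188, -631, …
The difference pattern repeats every 3 terms and not for any smaller step, so p = 3.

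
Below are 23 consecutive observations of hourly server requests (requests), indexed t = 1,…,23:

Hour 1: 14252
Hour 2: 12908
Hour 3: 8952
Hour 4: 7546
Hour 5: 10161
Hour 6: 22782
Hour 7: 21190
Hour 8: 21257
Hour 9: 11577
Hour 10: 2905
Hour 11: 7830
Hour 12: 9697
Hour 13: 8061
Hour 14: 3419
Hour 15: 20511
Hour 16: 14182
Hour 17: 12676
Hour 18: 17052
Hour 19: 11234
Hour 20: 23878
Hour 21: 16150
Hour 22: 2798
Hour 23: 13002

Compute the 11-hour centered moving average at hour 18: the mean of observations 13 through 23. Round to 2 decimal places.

12996.64

Sum of periods 13–23: 8061 + 3419 + 20511 + 14182 + 12676 + 17052 + 11234 + 23878 + 16150 + 2798 + 13002 = 142963
Divide by 11: 142963 / 11 = 12996.64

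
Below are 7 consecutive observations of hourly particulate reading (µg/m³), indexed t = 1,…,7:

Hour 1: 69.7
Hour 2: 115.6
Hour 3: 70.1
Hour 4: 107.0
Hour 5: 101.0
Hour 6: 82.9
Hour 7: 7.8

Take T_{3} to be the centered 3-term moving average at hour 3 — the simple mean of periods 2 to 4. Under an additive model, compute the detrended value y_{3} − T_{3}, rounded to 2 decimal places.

Trend T_3 = (115.6 + 70.1 + 107.0) / 3 = 292.7/3 = 97.5667
Detrended value: 70.1 − 97.5667 = -27.47

-27.47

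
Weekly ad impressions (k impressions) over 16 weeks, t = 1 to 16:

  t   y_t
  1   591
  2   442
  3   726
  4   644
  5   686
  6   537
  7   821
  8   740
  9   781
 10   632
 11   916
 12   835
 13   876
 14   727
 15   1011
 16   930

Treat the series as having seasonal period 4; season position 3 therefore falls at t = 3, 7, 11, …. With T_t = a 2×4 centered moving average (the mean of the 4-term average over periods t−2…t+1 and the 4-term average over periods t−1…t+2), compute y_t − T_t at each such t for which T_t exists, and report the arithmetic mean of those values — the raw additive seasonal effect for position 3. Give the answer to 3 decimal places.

113.208

Season position 3 occurs at t = 3, 7, 11 (where T_t is defined).
t=3: T_3 = 612.62500; y_3 − T_3 = 726 − 612.62500 = 113.37500
t=7: T_7 = 707.87500; y_7 − T_7 = 821 − 707.87500 = 113.12500
t=11: T_11 = 802.87500; y_11 − T_11 = 916 − 802.87500 = 113.12500
Mean deviation: (113.37500 + 113.12500 + 113.12500) / 3 = 113.208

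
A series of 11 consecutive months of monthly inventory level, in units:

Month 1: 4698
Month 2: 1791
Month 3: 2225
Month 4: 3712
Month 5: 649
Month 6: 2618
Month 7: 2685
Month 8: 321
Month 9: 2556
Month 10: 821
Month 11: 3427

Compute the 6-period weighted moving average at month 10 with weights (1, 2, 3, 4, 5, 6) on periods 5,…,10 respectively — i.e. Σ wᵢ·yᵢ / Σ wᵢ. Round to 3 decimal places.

1568.095

Weighted sum: 1·649 + 2·2618 + 3·2685 + 4·321 + 5·2556 + 6·821 = 649 + 5236 + 8055 + 1284 + 12780 + 4926 = 32930
Weight total: 1 + 2 + 3 + 4 + 5 + 6 = 21
WMA = 32930 / 21 = 1568.095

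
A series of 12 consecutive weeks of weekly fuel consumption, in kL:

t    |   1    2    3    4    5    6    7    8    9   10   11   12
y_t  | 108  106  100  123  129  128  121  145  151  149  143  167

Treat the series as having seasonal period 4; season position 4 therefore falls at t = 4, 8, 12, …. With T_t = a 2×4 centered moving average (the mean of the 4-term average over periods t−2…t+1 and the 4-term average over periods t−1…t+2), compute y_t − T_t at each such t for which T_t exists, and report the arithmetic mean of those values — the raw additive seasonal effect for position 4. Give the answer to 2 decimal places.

Season position 4 occurs at t = 4, 8 (where T_t is defined).
t=4: T_4 = 117.2500; y_4 − T_4 = 123 − 117.2500 = 5.7500
t=8: T_8 = 138.8750; y_8 − T_8 = 145 − 138.8750 = 6.1250
Mean deviation: (5.7500 + 6.1250) / 2 = 5.94

5.94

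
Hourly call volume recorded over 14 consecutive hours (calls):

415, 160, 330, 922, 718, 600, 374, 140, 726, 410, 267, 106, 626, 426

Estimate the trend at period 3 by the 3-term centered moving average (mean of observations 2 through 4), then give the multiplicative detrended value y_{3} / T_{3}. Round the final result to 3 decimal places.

Trend T_3 = (160 + 330 + 922) / 3 = 1412/3 = 470.66667
Ratio to trend: 330 / 470.66667 = 0.701

0.701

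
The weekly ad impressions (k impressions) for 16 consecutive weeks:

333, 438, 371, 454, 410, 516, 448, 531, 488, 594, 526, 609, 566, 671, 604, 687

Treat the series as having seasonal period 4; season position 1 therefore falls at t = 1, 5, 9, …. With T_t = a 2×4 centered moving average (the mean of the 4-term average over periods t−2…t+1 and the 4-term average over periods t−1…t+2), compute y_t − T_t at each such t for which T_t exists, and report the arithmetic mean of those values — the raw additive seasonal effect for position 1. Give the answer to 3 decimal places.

Season position 1 occurs at t = 5, 9, 13 (where T_t is defined).
t=5: T_5 = 447.37500; y_5 − T_5 = 410 − 447.37500 = -37.37500
t=9: T_9 = 525.00000; y_9 − T_9 = 488 − 525.00000 = -37.00000
t=13: T_13 = 602.75000; y_13 − T_13 = 566 − 602.75000 = -36.75000
Mean deviation: (-37.37500 + -37.00000 + -36.75000) / 3 = -37.042

-37.042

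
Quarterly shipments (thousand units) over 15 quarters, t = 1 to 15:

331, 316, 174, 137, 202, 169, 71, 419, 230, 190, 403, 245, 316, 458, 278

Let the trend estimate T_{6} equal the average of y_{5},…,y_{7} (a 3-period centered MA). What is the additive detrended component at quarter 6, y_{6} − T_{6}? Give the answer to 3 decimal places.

21.667

Trend T_6 = (202 + 169 + 71) / 3 = 442/3 = 147.33333
Detrended value: 169 − 147.33333 = 21.667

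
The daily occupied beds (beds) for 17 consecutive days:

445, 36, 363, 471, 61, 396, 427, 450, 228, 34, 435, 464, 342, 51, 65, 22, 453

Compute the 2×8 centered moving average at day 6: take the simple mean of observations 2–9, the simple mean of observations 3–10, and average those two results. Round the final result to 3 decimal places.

303.875

Sum over 2–9: 36 + 363 + 471 + 61 + 396 + 427 + 450 + 228 = 2432
Sum over 3–10: 363 + 471 + 61 + 396 + 427 + 450 + 228 + 34 = 2430
CMA at t=6 = (2432 + 2430) / (2·8) = 4862 / 16 = 303.875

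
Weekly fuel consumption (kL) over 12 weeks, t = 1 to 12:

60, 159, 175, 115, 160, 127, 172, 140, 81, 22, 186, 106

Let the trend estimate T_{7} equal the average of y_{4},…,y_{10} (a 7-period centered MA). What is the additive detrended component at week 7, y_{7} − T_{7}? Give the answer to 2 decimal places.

Trend T_7 = (115 + 160 + 127 + 172 + 140 + 81 + 22) / 7 = 817/7 = 116.7143
Detrended value: 172 − 116.7143 = 55.29

55.29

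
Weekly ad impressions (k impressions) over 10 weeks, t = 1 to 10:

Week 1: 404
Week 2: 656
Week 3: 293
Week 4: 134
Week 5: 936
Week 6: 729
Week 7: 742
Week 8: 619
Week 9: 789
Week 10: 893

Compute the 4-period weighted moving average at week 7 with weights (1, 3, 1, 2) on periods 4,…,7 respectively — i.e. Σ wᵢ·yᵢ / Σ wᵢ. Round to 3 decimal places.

736.429

Weighted sum: 1·134 + 3·936 + 1·729 + 2·742 = 134 + 2808 + 729 + 1484 = 5155
Weight total: 1 + 3 + 1 + 2 = 7
WMA = 5155 / 7 = 736.429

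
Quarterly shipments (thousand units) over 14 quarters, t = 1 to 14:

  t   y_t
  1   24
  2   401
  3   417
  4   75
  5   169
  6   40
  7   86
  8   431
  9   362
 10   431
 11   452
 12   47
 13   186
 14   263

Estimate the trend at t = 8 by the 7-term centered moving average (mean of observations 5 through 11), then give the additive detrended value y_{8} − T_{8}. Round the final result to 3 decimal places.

Trend T_8 = (169 + 40 + 86 + 431 + 362 + 431 + 452) / 7 = 1971/7 = 281.57143
Detrended value: 431 − 281.57143 = 149.429

149.429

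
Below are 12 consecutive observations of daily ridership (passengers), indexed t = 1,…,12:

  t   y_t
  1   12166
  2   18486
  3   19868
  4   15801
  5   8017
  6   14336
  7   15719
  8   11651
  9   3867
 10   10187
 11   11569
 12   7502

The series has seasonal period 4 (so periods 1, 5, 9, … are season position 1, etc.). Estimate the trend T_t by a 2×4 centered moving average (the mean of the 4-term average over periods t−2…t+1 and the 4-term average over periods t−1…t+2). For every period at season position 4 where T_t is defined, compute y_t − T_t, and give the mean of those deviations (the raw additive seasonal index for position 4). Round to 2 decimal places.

776.56

Season position 4 occurs at t = 4, 8 (where T_t is defined).
t=4: T_4 = 15024.2500; y_4 − T_4 = 15801 − 15024.2500 = 776.7500
t=8: T_8 = 10874.6250; y_8 − T_8 = 11651 − 10874.6250 = 776.3750
Mean deviation: (776.7500 + 776.3750) / 2 = 776.56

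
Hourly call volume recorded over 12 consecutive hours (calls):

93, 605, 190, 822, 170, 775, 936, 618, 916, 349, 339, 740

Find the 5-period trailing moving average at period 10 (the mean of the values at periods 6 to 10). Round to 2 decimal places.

718.80

Sum of periods 6–10: 775 + 936 + 618 + 916 + 349 = 3594
Divide by 5: 3594 / 5 = 718.80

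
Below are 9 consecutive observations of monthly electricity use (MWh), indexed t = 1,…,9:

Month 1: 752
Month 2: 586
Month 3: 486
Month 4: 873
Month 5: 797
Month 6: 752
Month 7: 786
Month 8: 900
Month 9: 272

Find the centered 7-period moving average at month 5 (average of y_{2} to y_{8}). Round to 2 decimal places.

Sum of periods 2–8: 586 + 486 + 873 + 797 + 752 + 786 + 900 = 5180
Divide by 7: 5180 / 7 = 740.00

740.00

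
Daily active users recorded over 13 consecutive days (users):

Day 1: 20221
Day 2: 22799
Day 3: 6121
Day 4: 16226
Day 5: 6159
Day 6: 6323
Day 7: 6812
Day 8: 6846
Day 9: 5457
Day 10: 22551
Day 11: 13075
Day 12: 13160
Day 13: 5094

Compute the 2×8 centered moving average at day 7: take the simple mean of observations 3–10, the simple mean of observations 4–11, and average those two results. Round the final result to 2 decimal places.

9996.50

Sum over 3–10: 6121 + 16226 + 6159 + 6323 + 6812 + 6846 + 5457 + 22551 = 76495
Sum over 4–11: 16226 + 6159 + 6323 + 6812 + 6846 + 5457 + 22551 + 13075 = 83449
CMA at t=7 = (76495 + 83449) / (2·8) = 159944 / 16 = 9996.50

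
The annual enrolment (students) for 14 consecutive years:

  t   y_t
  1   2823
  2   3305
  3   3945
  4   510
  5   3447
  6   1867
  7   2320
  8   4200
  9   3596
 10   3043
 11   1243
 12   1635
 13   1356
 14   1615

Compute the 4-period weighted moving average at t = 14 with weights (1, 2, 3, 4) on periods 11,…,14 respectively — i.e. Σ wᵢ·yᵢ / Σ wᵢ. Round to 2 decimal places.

1504.10

Weighted sum: 1·1243 + 2·1635 + 3·1356 + 4·1615 = 1243 + 3270 + 4068 + 6460 = 15041
Weight total: 1 + 2 + 3 + 4 = 10
WMA = 15041 / 10 = 1504.10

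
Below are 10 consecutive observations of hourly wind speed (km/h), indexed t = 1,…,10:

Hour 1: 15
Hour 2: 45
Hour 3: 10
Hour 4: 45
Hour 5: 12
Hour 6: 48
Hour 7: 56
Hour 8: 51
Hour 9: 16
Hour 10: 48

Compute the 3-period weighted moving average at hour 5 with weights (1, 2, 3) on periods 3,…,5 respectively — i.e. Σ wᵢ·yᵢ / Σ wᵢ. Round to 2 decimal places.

Weighted sum: 1·10 + 2·45 + 3·12 = 10 + 90 + 36 = 136
Weight total: 1 + 2 + 3 = 6
WMA = 136 / 6 = 22.67

22.67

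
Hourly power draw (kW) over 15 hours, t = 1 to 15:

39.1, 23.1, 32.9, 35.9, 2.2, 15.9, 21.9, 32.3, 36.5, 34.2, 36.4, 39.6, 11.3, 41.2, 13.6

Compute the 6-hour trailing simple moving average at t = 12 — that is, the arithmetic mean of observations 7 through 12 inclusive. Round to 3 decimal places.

33.483

Sum of periods 7–12: 21.9 + 32.3 + 36.5 + 34.2 + 36.4 + 39.6 = 200.9
Divide by 6: 200.9 / 6 = 33.483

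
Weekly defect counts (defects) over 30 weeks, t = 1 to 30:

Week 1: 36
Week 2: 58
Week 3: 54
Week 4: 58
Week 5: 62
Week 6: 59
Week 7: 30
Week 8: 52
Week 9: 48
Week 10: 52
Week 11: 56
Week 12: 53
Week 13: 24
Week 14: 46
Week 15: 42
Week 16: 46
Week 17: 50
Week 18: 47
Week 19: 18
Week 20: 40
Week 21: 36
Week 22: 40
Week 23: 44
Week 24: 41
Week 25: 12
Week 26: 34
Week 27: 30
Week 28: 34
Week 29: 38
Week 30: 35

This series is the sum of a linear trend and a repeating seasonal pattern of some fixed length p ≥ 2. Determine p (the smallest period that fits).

6

First differences y_{t+1} − y_t: 22, -4, 4, 4, -3, -29, 22, -4, 4, 4, -3, -29, 22, -4, …
The difference pattern repeats every 6 terms and not for any smaller step, so p = 6.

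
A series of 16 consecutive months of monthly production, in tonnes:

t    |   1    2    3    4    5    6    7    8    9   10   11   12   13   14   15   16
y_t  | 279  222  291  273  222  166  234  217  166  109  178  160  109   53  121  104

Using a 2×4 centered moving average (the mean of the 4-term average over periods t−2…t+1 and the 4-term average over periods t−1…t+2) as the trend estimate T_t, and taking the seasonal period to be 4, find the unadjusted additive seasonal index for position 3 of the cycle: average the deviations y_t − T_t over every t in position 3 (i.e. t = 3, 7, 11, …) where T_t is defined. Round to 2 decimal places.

Season position 3 occurs at t = 3, 7, 11 (where T_t is defined).
t=3: T_3 = 259.1250; y_3 − T_3 = 291 − 259.1250 = 31.8750
t=7: T_7 = 202.7500; y_7 − T_7 = 234 − 202.7500 = 31.2500
t=11: T_11 = 146.1250; y_11 − T_11 = 178 − 146.1250 = 31.8750
Mean deviation: (31.8750 + 31.2500 + 31.8750) / 3 = 31.67

31.67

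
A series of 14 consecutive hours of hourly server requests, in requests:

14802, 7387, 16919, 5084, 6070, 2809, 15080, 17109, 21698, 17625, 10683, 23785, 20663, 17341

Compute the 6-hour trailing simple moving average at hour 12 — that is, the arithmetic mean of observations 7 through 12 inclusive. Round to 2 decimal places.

17663.33

Sum of periods 7–12: 15080 + 17109 + 21698 + 17625 + 10683 + 23785 = 105980
Divide by 6: 105980 / 6 = 17663.33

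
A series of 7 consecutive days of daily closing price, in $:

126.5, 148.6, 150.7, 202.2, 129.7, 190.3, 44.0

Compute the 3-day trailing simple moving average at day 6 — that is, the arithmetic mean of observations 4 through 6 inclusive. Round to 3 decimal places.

Sum of periods 4–6: 202.2 + 129.7 + 190.3 = 522.2
Divide by 3: 522.2 / 3 = 174.067

174.067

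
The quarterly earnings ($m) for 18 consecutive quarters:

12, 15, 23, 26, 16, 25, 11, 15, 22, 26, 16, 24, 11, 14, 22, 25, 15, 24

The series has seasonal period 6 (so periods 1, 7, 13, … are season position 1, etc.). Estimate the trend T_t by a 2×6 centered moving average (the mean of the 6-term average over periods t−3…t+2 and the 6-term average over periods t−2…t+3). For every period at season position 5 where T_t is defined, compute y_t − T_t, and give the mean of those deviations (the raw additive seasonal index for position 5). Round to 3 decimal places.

Season position 5 occurs at t = 5, 11 (where T_t is defined).
t=5: T_5 = 19.33333; y_5 − T_5 = 16 − 19.33333 = -3.33333
t=11: T_11 = 18.91667; y_11 − T_11 = 16 − 18.91667 = -2.91667
Mean deviation: (-3.33333 + -2.91667) / 2 = -3.125

-3.125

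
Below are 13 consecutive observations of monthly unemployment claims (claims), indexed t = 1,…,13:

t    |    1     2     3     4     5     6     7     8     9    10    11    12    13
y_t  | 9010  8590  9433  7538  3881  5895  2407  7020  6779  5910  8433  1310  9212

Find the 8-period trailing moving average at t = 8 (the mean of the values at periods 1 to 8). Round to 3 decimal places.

Sum of periods 1–8: 9010 + 8590 + 9433 + 7538 + 3881 + 5895 + 2407 + 7020 = 53774
Divide by 8: 53774 / 8 = 6721.750

6721.750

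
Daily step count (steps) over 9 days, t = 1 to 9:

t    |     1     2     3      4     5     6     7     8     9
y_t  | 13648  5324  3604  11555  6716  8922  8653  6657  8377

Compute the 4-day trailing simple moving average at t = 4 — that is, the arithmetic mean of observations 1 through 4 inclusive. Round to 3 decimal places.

Sum of periods 1–4: 13648 + 5324 + 3604 + 11555 = 34131
Divide by 4: 34131 / 4 = 8532.750

8532.750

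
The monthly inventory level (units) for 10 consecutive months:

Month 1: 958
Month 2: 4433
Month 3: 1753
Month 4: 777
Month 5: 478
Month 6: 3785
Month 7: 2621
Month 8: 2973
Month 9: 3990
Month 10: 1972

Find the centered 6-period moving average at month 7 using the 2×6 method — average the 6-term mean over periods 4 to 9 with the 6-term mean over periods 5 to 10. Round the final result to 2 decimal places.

2536.92

Sum over 4–9: 777 + 478 + 3785 + 2621 + 2973 + 3990 = 14624
Sum over 5–10: 478 + 3785 + 2621 + 2973 + 3990 + 1972 = 15819
CMA at t=7 = (14624 + 15819) / (2·6) = 30443 / 12 = 2536.92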